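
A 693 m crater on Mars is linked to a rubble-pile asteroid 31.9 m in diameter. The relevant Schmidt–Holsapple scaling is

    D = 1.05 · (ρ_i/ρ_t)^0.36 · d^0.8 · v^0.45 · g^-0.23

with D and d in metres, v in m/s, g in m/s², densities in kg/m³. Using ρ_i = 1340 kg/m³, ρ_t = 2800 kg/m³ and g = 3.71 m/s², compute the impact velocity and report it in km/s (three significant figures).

v ≈ 13.8 km/s

Rearranging for v: v = [D / (1.05 · (1340/2800)^0.36 · 31.9^0.8 · 3.71^-0.23)]^(1/0.45).
(1340/2800)^0.36 = 0.7670
31.9^0.8 = 15.96
3.71^-0.23 = 0.7397
Denominator = 1.05 × 0.7670 × 15.96 × 0.7397 = 9.508
D / 9.508 = 693 / 9.508 = 72.89
v = 72.89^(1/0.45) = 72.89^2.2222 = 13779 m/s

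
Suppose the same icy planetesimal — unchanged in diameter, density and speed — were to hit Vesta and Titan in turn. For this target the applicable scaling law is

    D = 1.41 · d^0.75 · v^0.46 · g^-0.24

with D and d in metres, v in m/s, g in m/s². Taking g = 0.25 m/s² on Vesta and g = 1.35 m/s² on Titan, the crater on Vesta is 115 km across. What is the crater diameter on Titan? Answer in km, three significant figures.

D ≈ 76.7 km

All impactor-dependent factors cancel in the ratio, leaving D_Titan/D_Vesta = (g_Titan/g_Vesta)^-0.24.
(1.35/0.25)^-0.24 = 5.400^-0.24 = 0.6672
D_Titan = 0.6672 × 115 km = 76.7 km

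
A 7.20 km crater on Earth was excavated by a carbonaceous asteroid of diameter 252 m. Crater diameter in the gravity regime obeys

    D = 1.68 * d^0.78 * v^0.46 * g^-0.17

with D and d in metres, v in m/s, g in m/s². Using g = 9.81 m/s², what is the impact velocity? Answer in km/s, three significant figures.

v ≈ 15.5 km/s

Rearranging for v: v = [D / (1.68 · 252^0.78 · 9.81^-0.17)]^(1/0.46).
D = 7200 m.
252^0.78 = 74.66
9.81^-0.17 = 0.6783
Denominator = 1.68 × 74.66 × 0.6783 = 85.08
D / 85.08 = 7200 / 85.08 = 84.63
v = 84.63^(1/0.46) = 84.63^2.1739 = 15497 m/s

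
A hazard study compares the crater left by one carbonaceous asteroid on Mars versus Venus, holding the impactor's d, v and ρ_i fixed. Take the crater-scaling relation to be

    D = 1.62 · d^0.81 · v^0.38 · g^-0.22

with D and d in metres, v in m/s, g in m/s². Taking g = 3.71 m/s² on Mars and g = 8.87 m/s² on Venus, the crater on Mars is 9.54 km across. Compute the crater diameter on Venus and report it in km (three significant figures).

All impactor-dependent factors cancel in the ratio, leaving D_Venus/D_Mars = (g_Venus/g_Mars)^-0.22.
(8.87/3.71)^-0.22 = 2.391^-0.22 = 0.8255
D_Venus = 0.8255 × 9.54 km = 7.88 km

D ≈ 7.88 km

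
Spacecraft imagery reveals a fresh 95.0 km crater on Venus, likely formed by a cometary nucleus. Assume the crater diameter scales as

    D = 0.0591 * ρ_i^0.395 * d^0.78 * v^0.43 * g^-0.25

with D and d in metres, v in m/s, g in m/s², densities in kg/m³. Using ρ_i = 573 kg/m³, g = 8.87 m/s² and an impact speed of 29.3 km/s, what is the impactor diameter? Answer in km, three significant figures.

d ≈ 25.2 km

Rearranging for d: d = [D / (0.0591 · 573^0.395 · 29300^0.43 · 8.87^-0.25)]^(1/0.78).
D = 95000 m.
573^0.395 = 12.29
29300^0.43 = 83.32
8.87^-0.25 = 0.5795
Denominator = 0.0591 × 12.29 × 83.32 × 0.5795 = 35.07
D / 35.07 = 95000 / 35.07 = 2709
d = 2709^(1/0.78) = 2709^1.2821 = 25189 m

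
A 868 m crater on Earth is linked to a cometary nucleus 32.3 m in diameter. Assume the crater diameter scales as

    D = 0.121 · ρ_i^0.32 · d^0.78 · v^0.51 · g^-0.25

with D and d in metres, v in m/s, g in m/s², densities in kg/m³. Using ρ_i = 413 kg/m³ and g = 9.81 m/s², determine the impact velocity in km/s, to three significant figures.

Rearranging for v: v = [D / (0.121 · 413^0.32 · 32.3^0.78 · 9.81^-0.25)]^(1/0.51).
413^0.32 = 6.872
32.3^0.78 = 15.04
9.81^-0.25 = 0.5650
Denominator = 0.121 × 6.872 × 15.04 × 0.5650 = 7.066
D / 7.066 = 868 / 7.066 = 122.8
v = 122.8^(1/0.51) = 122.8^1.9608 = 12488 m/s

v ≈ 12.5 km/s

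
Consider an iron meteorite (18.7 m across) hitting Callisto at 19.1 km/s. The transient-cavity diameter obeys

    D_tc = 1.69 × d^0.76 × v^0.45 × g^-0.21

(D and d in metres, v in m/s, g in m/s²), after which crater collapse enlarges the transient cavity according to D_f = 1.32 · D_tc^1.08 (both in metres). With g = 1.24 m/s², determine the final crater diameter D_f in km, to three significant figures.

D_f ≈ 2.95 km

v = 19100 m/s.
d^0.76 = 18.7^0.76 = 9.260
v^0.45 = 19100^0.45 = 84.42
g^-0.21 = 1.24^-0.21 = 0.9558
D_tc = 1.69 × 9.260 × 84.42 × 0.9558 = 1263 m
D_f = 1.32 × (1263)^1.08 = 2952 m
     = 2.952 km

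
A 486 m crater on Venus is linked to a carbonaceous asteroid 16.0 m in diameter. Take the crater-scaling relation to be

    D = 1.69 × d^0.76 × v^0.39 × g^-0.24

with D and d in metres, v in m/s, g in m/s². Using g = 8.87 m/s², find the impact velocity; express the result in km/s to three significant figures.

v ≈ 34.8 km/s

Rearranging for v: v = [D / (1.69 · 16^0.76 · 8.87^-0.24)]^(1/0.39).
16^0.76 = 8.225
8.87^-0.24 = 0.5922
Denominator = 1.69 × 8.225 × 0.5922 = 8.232
D / 8.232 = 486 / 8.232 = 59.04
v = 59.04^(1/0.39) = 59.04^2.5641 = 34785 m/s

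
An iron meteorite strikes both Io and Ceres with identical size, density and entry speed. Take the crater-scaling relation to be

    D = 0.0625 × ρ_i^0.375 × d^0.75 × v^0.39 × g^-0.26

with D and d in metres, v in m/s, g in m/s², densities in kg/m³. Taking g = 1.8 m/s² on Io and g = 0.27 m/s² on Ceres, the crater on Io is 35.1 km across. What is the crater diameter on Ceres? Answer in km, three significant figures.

D ≈ 57.5 km

All impactor-dependent factors cancel in the ratio, leaving D_Ceres/D_Io = (g_Ceres/g_Io)^-0.26.
(0.27/1.8)^-0.26 = 0.1500^-0.26 = 1.638
D_Ceres = 1.638 × 35.1 km = 57.5 km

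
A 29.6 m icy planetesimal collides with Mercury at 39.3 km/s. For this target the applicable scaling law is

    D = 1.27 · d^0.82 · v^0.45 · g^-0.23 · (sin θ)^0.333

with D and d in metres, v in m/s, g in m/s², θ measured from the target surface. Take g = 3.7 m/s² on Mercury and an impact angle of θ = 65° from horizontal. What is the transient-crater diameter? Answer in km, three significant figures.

In SI units: v = 39300 m/s.
d^0.82 = 29.6^0.82 = 16.09
v^0.45 = 39300^0.45 = 116.8
g^-0.23 = 3.7^-0.23 = 0.7401
(sin 65°)^0.333 = 0.9063^0.333 = 0.9678
D = 1.27 × 16.09 × 116.8 × 0.7401 × 0.9678 = 1710 m
   = 1.710 km

D ≈ 1.71 km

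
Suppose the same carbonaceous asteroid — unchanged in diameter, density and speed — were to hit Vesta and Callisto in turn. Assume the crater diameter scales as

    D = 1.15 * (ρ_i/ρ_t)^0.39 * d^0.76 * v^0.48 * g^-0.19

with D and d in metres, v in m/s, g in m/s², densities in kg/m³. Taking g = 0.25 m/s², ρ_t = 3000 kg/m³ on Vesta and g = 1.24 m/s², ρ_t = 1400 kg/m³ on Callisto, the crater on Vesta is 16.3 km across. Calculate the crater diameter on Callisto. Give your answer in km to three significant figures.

The impactor-only factors (d, v, ρ_i) cancel in the ratio, leaving D_Callisto/D_Vesta = (g_Callisto/g_Vesta)^-0.19 · (ρ_t,Vesta/ρ_t,Callisto)^0.39.
(1.24/0.25)^-0.19 = 4.960^-0.19 = 0.7377
(3000/1400)^0.39 = 2.143^0.39 = 1.346
Ratio = 0.7377 × 1.346 = 0.9929
D_Callisto = 0.9929 × 16.3 km = 16.2 km

D ≈ 16.2 km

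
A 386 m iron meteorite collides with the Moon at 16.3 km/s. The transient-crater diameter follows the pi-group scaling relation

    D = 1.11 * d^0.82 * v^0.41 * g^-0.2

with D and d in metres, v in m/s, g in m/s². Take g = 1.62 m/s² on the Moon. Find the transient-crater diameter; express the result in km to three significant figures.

In SI units: v = 16300 m/s.
d^0.82 = 386^0.82 = 132.1
v^0.41 = 16300^0.41 = 53.33
g^-0.2 = 1.62^-0.2 = 0.9080
D = 1.11 × 132.1 × 53.33 × 0.9080 = 7100 m
   = 7.100 km

D ≈ 7.10 km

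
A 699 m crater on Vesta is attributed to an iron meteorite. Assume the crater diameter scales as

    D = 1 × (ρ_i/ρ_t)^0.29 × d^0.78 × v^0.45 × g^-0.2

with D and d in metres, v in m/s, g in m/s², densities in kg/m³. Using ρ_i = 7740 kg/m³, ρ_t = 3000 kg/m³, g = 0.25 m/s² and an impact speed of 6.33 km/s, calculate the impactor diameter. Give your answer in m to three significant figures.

Rearranging for d: d = [D / (1 · (7740/3000)^0.29 · 6330^0.45 · 0.25^-0.2)]^(1/0.78).
(7740/3000)^0.29 = 1.316
6330^0.45 = 51.36
0.25^-0.2 = 1.320
Denominator = 1 × 1.316 × 51.36 × 1.320 = 89.22
D / 89.22 = 699 / 89.22 = 7.835
d = 7.835^(1/0.78) = 7.835^1.2821 = 14.00 m

d ≈ 14.0 m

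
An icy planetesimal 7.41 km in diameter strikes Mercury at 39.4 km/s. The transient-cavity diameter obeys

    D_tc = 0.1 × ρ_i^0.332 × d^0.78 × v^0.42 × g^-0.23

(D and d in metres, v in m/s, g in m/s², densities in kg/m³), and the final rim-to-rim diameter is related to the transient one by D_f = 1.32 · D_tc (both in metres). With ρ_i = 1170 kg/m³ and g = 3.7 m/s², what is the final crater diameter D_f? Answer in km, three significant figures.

D_f ≈ 90.6 km

In SI: d = 7410 m, v = 39400 m/s.
ρ_i^0.332 = 1170^0.332 = 10.44
d^0.78 = 7410^0.78 = 1043
v^0.42 = 39400^0.42 = 85.14
g^-0.23 = 3.7^-0.23 = 0.7401
D_tc = 0.1 × 10.44 × 1043 × 85.14 × 0.7401 = 68610 m
D_f = 1.32 × 68610 = 90565 m
     = 90.57 km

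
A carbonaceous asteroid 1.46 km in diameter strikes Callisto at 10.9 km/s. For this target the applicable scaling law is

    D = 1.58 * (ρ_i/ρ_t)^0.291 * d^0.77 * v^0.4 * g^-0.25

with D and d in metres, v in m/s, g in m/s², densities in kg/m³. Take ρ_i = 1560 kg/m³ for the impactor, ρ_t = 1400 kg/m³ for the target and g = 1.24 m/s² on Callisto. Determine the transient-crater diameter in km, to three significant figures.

In SI units: d = 1460 m, v = 10900 m/s.
(ρ_i/ρ_t)^0.291 = (1560/1400)^0.291 = 1.032
d^0.77 = 1460^0.77 = 273.2
v^0.4 = 10900^0.4 = 41.21
g^-0.25 = 1.24^-0.25 = 0.9476
D = 1.58 × 1.032 × 273.2 × 41.21 × 0.9476 = 17396 m
   = 17.40 km

D ≈ 17.4 km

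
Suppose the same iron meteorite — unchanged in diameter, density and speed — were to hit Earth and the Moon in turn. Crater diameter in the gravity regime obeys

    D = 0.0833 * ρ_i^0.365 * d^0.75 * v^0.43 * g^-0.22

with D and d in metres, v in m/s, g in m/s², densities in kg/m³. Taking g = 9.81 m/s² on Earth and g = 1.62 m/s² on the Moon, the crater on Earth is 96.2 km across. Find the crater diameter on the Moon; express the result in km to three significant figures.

All impactor-dependent factors cancel in the ratio, leaving D_Moon/D_Earth = (g_Moon/g_Earth)^-0.22.
(1.62/9.81)^-0.22 = 0.1651^-0.22 = 1.486
D_Moon = 1.486 × 96.2 km = 143 km

D ≈ 143 km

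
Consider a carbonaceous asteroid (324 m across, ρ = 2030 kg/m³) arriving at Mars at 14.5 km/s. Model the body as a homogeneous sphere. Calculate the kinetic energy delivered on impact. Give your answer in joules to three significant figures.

v = 14500 m/s.
Mass m = (π/6) ρ d³ = (π/6) × 2030 × (324)³ = 3.615 × 10^10 kg
E = ½ m v² = 0.5 × 3.615 × 10^10 × (14500)² = 3.800 × 10^18 J

E ≈ 3.80 × 10^18 J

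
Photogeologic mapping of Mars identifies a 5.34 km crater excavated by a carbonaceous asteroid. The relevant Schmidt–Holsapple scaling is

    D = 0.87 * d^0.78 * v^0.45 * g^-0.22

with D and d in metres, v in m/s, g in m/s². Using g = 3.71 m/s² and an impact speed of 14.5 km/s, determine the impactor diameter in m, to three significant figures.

Rearranging for d: d = [D / (0.87 · 14500^0.45 · 3.71^-0.22)]^(1/0.78).
D = 5340 m.
14500^0.45 = 74.58
3.71^-0.22 = 0.7494
Denominator = 0.87 × 74.58 × 0.7494 = 48.62
D / 48.62 = 5340 / 48.62 = 109.8
d = 109.8^(1/0.78) = 109.8^1.2821 = 413.3 m

d ≈ 413 m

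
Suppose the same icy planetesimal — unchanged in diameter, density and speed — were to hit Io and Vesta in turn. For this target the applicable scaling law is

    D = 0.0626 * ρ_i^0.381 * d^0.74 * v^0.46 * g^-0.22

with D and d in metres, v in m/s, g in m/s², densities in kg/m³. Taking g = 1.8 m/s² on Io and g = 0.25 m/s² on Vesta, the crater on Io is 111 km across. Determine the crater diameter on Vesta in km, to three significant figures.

All impactor-dependent factors cancel in the ratio, leaving D_Vesta/D_Io = (g_Vesta/g_Io)^-0.22.
(0.25/1.8)^-0.22 = 0.1389^-0.22 = 1.544
D_Vesta = 1.544 × 111 km = 171 km

D ≈ 171 km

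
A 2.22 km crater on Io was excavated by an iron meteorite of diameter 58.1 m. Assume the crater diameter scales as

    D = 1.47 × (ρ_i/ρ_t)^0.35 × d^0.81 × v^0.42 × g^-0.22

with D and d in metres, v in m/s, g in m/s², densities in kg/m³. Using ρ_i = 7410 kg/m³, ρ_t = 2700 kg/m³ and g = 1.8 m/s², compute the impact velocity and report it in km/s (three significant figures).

Rearranging for v: v = [D / (1.47 · (7410/2700)^0.35 · 58.1^0.81 · 1.8^-0.22)]^(1/0.42).
D = 2220 m.
(7410/2700)^0.35 = 1.424
58.1^0.81 = 26.85
1.8^-0.22 = 0.8787
Denominator = 1.47 × 1.424 × 26.85 × 0.8787 = 49.39
D / 49.39 = 2220 / 49.39 = 44.95
v = 44.95^(1/0.42) = 44.95^2.381 = 8613 m/s

v ≈ 8.61 km/s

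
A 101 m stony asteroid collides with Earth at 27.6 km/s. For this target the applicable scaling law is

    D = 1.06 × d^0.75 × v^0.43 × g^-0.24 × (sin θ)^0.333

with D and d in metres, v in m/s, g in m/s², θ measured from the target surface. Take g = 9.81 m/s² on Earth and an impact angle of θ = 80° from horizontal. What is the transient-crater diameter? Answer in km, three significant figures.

D ≈ 1.58 km

In SI units: v = 27600 m/s.
d^0.75 = 101^0.75 = 31.86
v^0.43 = 27600^0.43 = 81.21
g^-0.24 = 9.81^-0.24 = 0.5781
(sin 80°)^0.333 = 0.9848^0.333 = 0.9949
D = 1.06 × 31.86 × 81.21 × 0.5781 × 0.9949 = 1577 m
   = 1.577 km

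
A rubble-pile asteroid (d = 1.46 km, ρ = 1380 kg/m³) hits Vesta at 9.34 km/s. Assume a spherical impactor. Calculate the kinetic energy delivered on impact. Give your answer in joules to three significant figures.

d = 1460 m; v = 9340 m/s.
Mass m = (π/6) ρ d³ = (π/6) × 1380 × (1460)³ = 2.249 × 10^12 kg
E = ½ m v² = 0.5 × 2.249 × 10^12 × (9340)² = 9.810 × 10^19 J

E ≈ 9.81 × 10^19 J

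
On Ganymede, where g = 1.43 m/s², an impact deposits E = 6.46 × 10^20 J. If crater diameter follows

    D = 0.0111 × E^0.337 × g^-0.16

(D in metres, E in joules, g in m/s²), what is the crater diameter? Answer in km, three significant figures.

E^0.337 = (6.46 × 10^20)^0.337 = 1.031 × 10^7
g^-0.16 = 1.43^-0.16 = 0.9444
D = 0.0111 × 1.031 × 10^7 × 0.9444 = 1.081 × 10^5 m
   = 108.1 km

D ≈ 108 km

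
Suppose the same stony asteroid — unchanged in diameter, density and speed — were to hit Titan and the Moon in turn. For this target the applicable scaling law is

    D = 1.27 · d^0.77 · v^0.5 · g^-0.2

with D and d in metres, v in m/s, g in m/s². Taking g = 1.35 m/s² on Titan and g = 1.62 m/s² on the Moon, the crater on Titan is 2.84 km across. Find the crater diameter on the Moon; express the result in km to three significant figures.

All impactor-dependent factors cancel in the ratio, leaving D_Moon/D_Titan = (g_Moon/g_Titan)^-0.2.
(1.62/1.35)^-0.2 = 1.200^-0.2 = 0.9642
D_Moon = 0.9642 × 2.84 km = 2.74 km

D ≈ 2.74 km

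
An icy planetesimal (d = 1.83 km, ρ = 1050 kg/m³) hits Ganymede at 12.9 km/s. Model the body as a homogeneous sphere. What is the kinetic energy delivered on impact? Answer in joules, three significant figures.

E ≈ 2.80 × 10^20 J

d = 1830 m; v = 12900 m/s.
Mass m = (π/6) ρ d³ = (π/6) × 1050 × (1830)³ = 3.369 × 10^12 kg
E = ½ m v² = 0.5 × 3.369 × 10^12 × (12900)² = 2.803 × 10^20 J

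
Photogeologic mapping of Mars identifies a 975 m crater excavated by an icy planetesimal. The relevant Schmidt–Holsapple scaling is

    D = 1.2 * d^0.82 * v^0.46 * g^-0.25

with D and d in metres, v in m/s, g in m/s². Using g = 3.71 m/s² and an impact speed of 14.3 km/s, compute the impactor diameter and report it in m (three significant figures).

Rearranging for d: d = [D / (1.2 · 14300^0.46 · 3.71^-0.25)]^(1/0.82).
14300^0.46 = 81.56
3.71^-0.25 = 0.7205
Denominator = 1.2 × 81.56 × 0.7205 = 70.52
D / 70.52 = 975 / 70.52 = 13.83
d = 13.83^(1/0.82) = 13.83^1.2195 = 24.62 m

d ≈ 24.6 m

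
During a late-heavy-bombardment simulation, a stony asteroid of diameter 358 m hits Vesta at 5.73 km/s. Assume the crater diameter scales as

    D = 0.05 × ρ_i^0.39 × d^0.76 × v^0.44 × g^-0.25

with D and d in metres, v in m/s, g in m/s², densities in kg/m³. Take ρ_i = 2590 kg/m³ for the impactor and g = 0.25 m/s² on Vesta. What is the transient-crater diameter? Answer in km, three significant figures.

In SI units: v = 5730 m/s.
ρ_i^0.39 = 2590^0.39 = 21.44
d^0.76 = 358^0.76 = 87.29
v^0.44 = 5730^0.44 = 45.04
g^-0.25 = 0.25^-0.25 = 1.414
D = 0.05 × 21.44 × 87.29 × 45.04 × 1.414 = 5959 m
   = 5.959 km

D ≈ 5.96 km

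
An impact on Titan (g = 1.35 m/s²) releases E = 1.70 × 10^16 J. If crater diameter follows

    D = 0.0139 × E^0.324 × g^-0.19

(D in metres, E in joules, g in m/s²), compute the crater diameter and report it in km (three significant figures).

D ≈ 2.38 km

E^0.324 = (1.70 × 10^16)^0.324 = 1.814 × 10^5
g^-0.19 = 1.35^-0.19 = 0.9446
D = 0.0139 × 1.814 × 10^5 × 0.9446 = 2382 m
   = 2.382 km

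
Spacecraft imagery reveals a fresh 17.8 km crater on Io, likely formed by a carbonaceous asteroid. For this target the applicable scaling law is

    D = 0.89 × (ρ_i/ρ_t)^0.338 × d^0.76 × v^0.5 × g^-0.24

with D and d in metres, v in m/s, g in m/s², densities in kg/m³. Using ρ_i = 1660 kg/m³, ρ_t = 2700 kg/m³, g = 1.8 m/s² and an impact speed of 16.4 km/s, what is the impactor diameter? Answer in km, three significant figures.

d ≈ 1.15 km

Rearranging for d: d = [D / (0.89 · (1660/2700)^0.338 · 16400^0.5 · 1.8^-0.24)]^(1/0.76).
D = 17800 m.
(1660/2700)^0.338 = 0.8484
16400^0.5 = 128.1
1.8^-0.24 = 0.8684
Denominator = 0.89 × 0.8484 × 128.1 × 0.8684 = 84.00
D / 84.00 = 17800 / 84.00 = 211.9
d = 211.9^(1/0.76) = 211.9^1.3158 = 1150 m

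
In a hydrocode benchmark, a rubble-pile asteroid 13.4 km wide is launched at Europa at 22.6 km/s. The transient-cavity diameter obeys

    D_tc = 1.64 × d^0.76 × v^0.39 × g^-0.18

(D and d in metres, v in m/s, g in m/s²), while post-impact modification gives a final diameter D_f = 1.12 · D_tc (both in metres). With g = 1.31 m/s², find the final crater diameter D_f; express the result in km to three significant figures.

In SI: d = 13400 m, v = 22600 m/s.
d^0.76 = 13400^0.76 = 1370
v^0.39 = 22600^0.39 = 49.90
g^-0.18 = 1.31^-0.18 = 0.9526
D_tc = 1.64 × 1370 × 49.90 × 0.9526 = 1.068 × 10^5 m
D_f = 1.12 × 1.068 × 10^5 = 1.196 × 10^5 m
     = 119.6 km

D_f ≈ 120 km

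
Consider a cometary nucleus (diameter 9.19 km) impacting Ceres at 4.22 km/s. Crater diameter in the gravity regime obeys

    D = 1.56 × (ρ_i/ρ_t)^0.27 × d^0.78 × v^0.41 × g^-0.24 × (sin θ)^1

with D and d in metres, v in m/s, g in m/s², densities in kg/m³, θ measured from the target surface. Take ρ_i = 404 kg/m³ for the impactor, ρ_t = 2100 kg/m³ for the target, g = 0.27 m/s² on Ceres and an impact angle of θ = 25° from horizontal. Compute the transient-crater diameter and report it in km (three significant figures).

In SI units: d = 9190 m, v = 4220 m/s.
(ρ_i/ρ_t)^0.27 = (404/2100)^0.27 = 0.6408
d^0.78 = 9190^0.78 = 1234
v^0.41 = 4220^0.41 = 30.65
g^-0.24 = 0.27^-0.24 = 1.369
(sin 25°)^1 = 0.4226^1 = 0.4226
D = 1.56 × 0.6408 × 1234 × 30.65 × 1.369 × 0.4226 = 21874 m
   = 21.87 km

D ≈ 21.9 km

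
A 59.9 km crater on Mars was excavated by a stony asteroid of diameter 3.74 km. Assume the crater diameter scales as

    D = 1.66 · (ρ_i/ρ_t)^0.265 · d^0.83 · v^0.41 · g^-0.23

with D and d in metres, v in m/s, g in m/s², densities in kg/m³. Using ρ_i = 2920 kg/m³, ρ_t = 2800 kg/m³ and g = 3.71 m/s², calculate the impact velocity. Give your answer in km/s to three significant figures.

v ≈ 15.5 km/s

Rearranging for v: v = [D / (1.66 · (2920/2800)^0.265 · 3740^0.83 · 3.71^-0.23)]^(1/0.41).
D = 59900 m.
(2920/2800)^0.265 = 1.011
3740^0.83 = 923.6
3.71^-0.23 = 0.7397
Denominator = 1.66 × 1.011 × 923.6 × 0.7397 = 1147
D / 1147 = 59900 / 1147 = 52.22
v = 52.22^(1/0.41) = 52.22^2.439 = 15481 m/s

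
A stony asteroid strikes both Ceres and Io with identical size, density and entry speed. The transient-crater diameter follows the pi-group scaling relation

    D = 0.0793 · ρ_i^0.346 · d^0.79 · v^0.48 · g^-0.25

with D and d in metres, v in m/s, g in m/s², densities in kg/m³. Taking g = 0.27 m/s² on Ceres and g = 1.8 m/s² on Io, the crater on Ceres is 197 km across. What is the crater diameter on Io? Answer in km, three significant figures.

D ≈ 123 km

All impactor-dependent factors cancel in the ratio, leaving D_Io/D_Ceres = (g_Io/g_Ceres)^-0.25.
(1.8/0.27)^-0.25 = 6.667^-0.25 = 0.6223
D_Io = 0.6223 × 197 km = 123 km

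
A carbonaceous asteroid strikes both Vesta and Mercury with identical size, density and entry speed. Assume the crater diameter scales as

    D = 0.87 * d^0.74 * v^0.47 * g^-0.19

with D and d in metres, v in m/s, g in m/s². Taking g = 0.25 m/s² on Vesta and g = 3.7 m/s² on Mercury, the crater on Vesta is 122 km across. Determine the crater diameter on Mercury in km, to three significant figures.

D ≈ 73.1 km

All impactor-dependent factors cancel in the ratio, leaving D_Mercury/D_Vesta = (g_Mercury/g_Vesta)^-0.19.
(3.7/0.25)^-0.19 = 14.80^-0.19 = 0.5993
D_Mercury = 0.5993 × 122 km = 73.1 km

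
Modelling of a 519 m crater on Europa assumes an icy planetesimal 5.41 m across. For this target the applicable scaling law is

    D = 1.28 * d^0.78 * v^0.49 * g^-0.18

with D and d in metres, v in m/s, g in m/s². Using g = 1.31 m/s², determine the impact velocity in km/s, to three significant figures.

v ≈ 15.8 km/s

Rearranging for v: v = [D / (1.28 · 5.41^0.78 · 1.31^-0.18)]^(1/0.49).
5.41^0.78 = 3.732
1.31^-0.18 = 0.9526
Denominator = 1.28 × 3.732 × 0.9526 = 4.551
D / 4.551 = 519 / 4.551 = 114.0
v = 114.0^(1/0.49) = 114.0^2.0408 = 15766 m/s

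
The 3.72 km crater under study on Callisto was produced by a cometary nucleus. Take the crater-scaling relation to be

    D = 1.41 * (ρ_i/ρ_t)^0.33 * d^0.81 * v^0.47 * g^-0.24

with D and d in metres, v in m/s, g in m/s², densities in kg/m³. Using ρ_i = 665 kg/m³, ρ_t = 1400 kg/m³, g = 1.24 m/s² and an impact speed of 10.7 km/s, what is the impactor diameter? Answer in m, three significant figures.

d ≈ 111 m

Rearranging for d: d = [D / (1.41 · (665/1400)^0.33 · 10700^0.47 · 1.24^-0.24)]^(1/0.81).
D = 3720 m.
(665/1400)^0.33 = 0.7822
10700^0.47 = 78.31
1.24^-0.24 = 0.9497
Denominator = 1.41 × 0.7822 × 78.31 × 0.9497 = 82.02
D / 82.02 = 3720 / 82.02 = 45.35
d = 45.35^(1/0.81) = 45.35^1.2346 = 111.0 m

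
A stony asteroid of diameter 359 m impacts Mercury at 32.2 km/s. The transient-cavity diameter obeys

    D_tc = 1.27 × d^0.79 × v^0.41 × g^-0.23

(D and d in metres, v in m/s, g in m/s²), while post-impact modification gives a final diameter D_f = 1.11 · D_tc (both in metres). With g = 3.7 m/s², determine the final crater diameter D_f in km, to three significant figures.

v = 32200 m/s.
d^0.79 = 359^0.79 = 104.4
v^0.41 = 32200^0.41 = 70.51
g^-0.23 = 3.7^-0.23 = 0.7401
D_tc = 1.27 × 104.4 × 70.51 × 0.7401 = 6919 m
D_f = 1.11 × 6919 = 7680 m
     = 7.680 km

D_f ≈ 7.68 km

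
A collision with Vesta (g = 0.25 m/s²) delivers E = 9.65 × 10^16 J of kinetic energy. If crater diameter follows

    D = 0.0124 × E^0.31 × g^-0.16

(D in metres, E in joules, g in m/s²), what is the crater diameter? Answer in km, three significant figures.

E^0.31 = (9.65 × 10^16)^0.31 = 1.842 × 10^5
g^-0.16 = 0.25^-0.16 = 1.248
D = 0.0124 × 1.842 × 10^5 × 1.248 = 2851 m
   = 2.851 km

D ≈ 2.85 km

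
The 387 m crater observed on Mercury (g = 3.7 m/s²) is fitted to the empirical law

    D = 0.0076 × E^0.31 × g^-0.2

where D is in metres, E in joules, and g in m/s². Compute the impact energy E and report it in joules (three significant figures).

E ≈ 3.55 × 10^15 J

Rearranging: E = [D / (0.0076 · g^-0.2)]^(1/0.31).
g^-0.2 = 3.7^-0.2 = 0.7698
D / (0.0076 × 0.7698) = 387 / (5.850 × 10^-3) = 6.615 × 10^4
E = (6.615 × 10^4)^3.2258 = 3.549 × 10^15 J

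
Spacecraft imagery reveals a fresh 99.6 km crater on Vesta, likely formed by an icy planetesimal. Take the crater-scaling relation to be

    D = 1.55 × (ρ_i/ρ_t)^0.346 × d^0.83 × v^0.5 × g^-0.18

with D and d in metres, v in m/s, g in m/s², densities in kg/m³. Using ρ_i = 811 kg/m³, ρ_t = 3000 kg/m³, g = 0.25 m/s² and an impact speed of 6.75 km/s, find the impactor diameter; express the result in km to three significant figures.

d ≈ 3.91 km

Rearranging for d: d = [D / (1.55 · (811/3000)^0.346 · 6750^0.5 · 0.25^-0.18)]^(1/0.83).
D = 99600 m.
(811/3000)^0.346 = 0.6360
6750^0.5 = 82.16
0.25^-0.18 = 1.283
Denominator = 1.55 × 0.6360 × 82.16 × 1.283 = 103.9
D / 103.9 = 99600 / 103.9 = 958.6
d = 958.6^(1/0.83) = 958.6^1.2048 = 3911 m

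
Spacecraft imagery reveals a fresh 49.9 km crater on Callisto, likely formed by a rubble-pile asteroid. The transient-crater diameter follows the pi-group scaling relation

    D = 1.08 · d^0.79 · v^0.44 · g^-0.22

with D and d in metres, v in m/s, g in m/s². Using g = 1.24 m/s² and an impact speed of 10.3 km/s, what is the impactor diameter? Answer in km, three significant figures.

d ≈ 4.96 km

Rearranging for d: d = [D / (1.08 · 10300^0.44 · 1.24^-0.22)]^(1/0.79).
D = 49900 m.
10300^0.44 = 58.30
1.24^-0.22 = 0.9538
Denominator = 1.08 × 58.30 × 0.9538 = 60.06
D / 60.06 = 49900 / 60.06 = 830.8
d = 830.8^(1/0.79) = 830.8^1.2658 = 4960 m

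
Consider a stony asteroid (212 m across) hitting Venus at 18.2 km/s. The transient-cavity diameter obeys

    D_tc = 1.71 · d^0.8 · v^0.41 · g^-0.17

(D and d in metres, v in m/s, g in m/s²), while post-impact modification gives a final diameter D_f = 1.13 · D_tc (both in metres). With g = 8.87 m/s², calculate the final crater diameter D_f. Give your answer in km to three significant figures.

v = 18200 m/s.
d^0.8 = 212^0.8 = 72.62
v^0.41 = 18200^0.41 = 55.80
g^-0.17 = 8.87^-0.17 = 0.6900
D_tc = 1.71 × 72.62 × 55.80 × 0.6900 = 4781 m
D_f = 1.13 × 4781 = 5403 m
     = 5.403 km

D_f ≈ 5.40 km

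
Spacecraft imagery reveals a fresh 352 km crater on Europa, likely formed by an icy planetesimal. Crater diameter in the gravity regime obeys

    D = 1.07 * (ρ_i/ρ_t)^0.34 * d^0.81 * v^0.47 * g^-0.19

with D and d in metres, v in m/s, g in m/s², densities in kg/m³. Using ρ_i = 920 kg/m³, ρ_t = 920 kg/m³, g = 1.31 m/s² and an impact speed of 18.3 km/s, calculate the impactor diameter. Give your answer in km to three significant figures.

d ≈ 23.2 km

Rearranging for d: d = [D / (1.07 · (920/920)^0.34 · 18300^0.47 · 1.31^-0.19)]^(1/0.81).
D = 352000 m.
(920/920)^0.34 = 1.000
18300^0.47 = 100.8
1.31^-0.19 = 0.9500
Denominator = 1.07 × 1.000 × 100.8 × 0.9500 = 102.5
D / 102.5 = 352000 / 102.5 = 3434
d = 3434^(1/0.81) = 3434^1.2346 = 23190 m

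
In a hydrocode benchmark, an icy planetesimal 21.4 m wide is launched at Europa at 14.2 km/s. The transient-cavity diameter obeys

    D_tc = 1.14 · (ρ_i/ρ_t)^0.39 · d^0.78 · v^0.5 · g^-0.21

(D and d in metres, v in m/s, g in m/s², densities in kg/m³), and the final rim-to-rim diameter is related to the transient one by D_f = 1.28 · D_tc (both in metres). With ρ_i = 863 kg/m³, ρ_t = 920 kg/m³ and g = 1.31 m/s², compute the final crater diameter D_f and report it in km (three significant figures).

D_f ≈ 1.75 km

v = 14200 m/s.
(ρ_i/ρ_t)^0.39 = (863/920)^0.39 = 0.9754
d^0.78 = 21.4^0.78 = 10.91
v^0.5 = 14200^0.5 = 119.2
g^-0.21 = 1.31^-0.21 = 0.9449
D_tc = 1.14 × 0.9754 × 10.91 × 119.2 × 0.9449 = 1366 m
D_f = 1.28 × 1366 = 1748 m
     = 1.748 km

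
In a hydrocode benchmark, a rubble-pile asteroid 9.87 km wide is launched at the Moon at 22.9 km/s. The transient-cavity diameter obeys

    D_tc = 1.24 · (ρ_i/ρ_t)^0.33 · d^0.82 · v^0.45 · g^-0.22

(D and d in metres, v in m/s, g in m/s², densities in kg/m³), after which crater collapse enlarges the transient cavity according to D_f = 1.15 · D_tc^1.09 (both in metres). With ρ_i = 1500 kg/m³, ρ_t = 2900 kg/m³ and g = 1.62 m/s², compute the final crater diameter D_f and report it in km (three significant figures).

D_f ≈ 522 km

In SI: d = 9870 m, v = 22900 m/s.
(ρ_i/ρ_t)^0.33 = (1500/2900)^0.33 = 0.8045
d^0.82 = 9870^0.82 = 1885
v^0.45 = 22900^0.45 = 91.61
g^-0.22 = 1.62^-0.22 = 0.8993
D_tc = 1.24 × 0.8045 × 1885 × 91.61 × 0.8993 = 1.549 × 10^5 m
D_f = 1.15 × (1.549 × 10^5)^1.09 = 5.222 × 10^5 m
     = 522.2 km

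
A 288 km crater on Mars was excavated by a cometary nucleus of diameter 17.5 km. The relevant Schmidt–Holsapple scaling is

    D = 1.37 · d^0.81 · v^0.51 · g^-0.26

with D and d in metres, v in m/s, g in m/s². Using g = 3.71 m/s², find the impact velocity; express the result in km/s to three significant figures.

v ≈ 9.73 km/s

Rearranging for v: v = [D / (1.37 · 17500^0.81 · 3.71^-0.26)]^(1/0.51).
D = 288000 m.
17500^0.81 = 2734
3.71^-0.26 = 0.7112
Denominator = 1.37 × 2734 × 0.7112 = 2664
D / 2664 = 288000 / 2664 = 108.1
v = 108.1^(1/0.51) = 108.1^1.9608 = 9726 m/s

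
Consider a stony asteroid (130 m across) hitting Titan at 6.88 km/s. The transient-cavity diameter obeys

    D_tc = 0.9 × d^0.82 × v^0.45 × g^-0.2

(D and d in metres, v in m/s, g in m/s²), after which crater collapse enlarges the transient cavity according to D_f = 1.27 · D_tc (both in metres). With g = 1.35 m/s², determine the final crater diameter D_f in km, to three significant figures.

D_f ≈ 3.11 km

v = 6880 m/s.
d^0.82 = 130^0.82 = 54.13
v^0.45 = 6880^0.45 = 53.32
g^-0.2 = 1.35^-0.2 = 0.9417
D_tc = 0.9 × 54.13 × 53.32 × 0.9417 = 2446 m
D_f = 1.27 × 2446 = 3106 m
     = 3.106 km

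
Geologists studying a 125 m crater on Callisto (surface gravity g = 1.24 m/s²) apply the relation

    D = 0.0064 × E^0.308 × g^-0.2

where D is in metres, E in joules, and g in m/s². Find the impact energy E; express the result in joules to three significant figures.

E ≈ 9.81 × 10^13 J

Rearranging: E = [D / (0.0064 · g^-0.2)]^(1/0.308).
g^-0.2 = 1.24^-0.2 = 0.9579
D / (0.0064 × 0.9579) = 125 / (6.131 × 10^-3) = 2.039 × 10^4
E = (2.039 × 10^4)^3.2468 = 9.813 × 10^13 J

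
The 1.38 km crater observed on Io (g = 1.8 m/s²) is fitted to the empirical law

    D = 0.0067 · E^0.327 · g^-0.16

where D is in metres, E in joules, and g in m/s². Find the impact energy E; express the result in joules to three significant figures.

E ≈ 2.37 × 10^16 J

Rearranging: E = [D / (0.0067 · g^-0.16)]^(1/0.327).
D = 1380 m.
g^-0.16 = 1.8^-0.16 = 0.9102
D / (0.0067 × 0.9102) = 1380 / (6.098 × 10^-3) = 2.263 × 10^5
E = (2.263 × 10^5)^3.0581 = 2.372 × 10^16 J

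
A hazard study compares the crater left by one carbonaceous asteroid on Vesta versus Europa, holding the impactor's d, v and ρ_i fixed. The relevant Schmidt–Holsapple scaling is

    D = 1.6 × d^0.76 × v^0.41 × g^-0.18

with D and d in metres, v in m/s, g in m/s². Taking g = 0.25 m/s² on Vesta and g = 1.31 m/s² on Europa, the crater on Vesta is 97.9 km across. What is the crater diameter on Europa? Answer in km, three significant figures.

All impactor-dependent factors cancel in the ratio, leaving D_Europa/D_Vesta = (g_Europa/g_Vesta)^-0.18.
(1.31/0.25)^-0.18 = 5.240^-0.18 = 0.7422
D_Europa = 0.7422 × 97.9 km = 72.7 km

D ≈ 72.7 km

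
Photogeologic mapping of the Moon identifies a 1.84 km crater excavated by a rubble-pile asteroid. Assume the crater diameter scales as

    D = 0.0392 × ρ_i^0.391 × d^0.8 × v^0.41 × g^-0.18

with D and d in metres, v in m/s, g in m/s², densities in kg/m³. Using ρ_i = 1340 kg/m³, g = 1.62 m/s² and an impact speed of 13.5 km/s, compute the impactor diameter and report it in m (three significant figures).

d ≈ 174 m

Rearranging for d: d = [D / (0.0392 · 1340^0.391 · 13500^0.41 · 1.62^-0.18)]^(1/0.8).
D = 1840 m.
1340^0.391 = 16.70
13500^0.41 = 49.37
1.62^-0.18 = 0.9168
Denominator = 0.0392 × 16.70 × 49.37 × 0.9168 = 29.63
D / 29.63 = 1840 / 29.63 = 62.10
d = 62.10^(1/0.8) = 62.10^1.25 = 174.3 m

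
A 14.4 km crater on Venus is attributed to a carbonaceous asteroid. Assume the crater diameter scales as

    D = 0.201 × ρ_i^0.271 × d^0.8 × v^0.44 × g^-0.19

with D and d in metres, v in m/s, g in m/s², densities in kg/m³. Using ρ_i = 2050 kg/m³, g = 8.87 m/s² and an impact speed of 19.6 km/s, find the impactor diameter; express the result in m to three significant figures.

d ≈ 648 m

Rearranging for d: d = [D / (0.201 · 2050^0.271 · 19600^0.44 · 8.87^-0.19)]^(1/0.8).
D = 14400 m.
2050^0.271 = 7.897
19600^0.44 = 77.37
8.87^-0.19 = 0.6605
Denominator = 0.201 × 7.897 × 77.37 × 0.6605 = 81.12
D / 81.12 = 14400 / 81.12 = 177.5
d = 177.5^(1/0.8) = 177.5^1.25 = 647.9 m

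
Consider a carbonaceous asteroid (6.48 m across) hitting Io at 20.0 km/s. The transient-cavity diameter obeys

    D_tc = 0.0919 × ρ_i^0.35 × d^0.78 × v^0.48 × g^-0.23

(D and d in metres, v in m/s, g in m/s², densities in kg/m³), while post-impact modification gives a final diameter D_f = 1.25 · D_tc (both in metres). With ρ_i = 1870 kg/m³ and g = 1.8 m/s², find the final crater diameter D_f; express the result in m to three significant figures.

D_f ≈ 699 m

v = 20000 m/s.
ρ_i^0.35 = 1870^0.35 = 13.97
d^0.78 = 6.48^0.78 = 4.296
v^0.48 = 20000^0.48 = 116.0
g^-0.23 = 1.8^-0.23 = 0.8735
D_tc = 0.0919 × 13.97 × 4.296 × 116.0 × 0.8735 = 558.9 m
D_f = 1.25 × 558.9 = 698.6 m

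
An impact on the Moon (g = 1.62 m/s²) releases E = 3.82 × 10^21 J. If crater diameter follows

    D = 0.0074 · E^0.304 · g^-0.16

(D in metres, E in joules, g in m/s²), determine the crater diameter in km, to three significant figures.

D ≈ 24.9 km

E^0.304 = (3.82 × 10^21)^0.304 = 3.639 × 10^6
g^-0.16 = 1.62^-0.16 = 0.9257
D = 0.0074 × 3.639 × 10^6 × 0.9257 = 24928 m
   = 24.93 km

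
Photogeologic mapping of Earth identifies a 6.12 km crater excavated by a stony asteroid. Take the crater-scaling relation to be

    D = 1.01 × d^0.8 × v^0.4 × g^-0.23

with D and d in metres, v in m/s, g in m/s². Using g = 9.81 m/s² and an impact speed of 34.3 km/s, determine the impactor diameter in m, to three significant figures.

d ≈ 557 m

Rearranging for d: d = [D / (1.01 · 34300^0.4 · 9.81^-0.23)]^(1/0.8).
D = 6120 m.
34300^0.4 = 65.18
9.81^-0.23 = 0.5914
Denominator = 1.01 × 65.18 × 0.5914 = 38.93
D / 38.93 = 6120 / 38.93 = 157.2
d = 157.2^(1/0.8) = 157.2^1.25 = 556.6 m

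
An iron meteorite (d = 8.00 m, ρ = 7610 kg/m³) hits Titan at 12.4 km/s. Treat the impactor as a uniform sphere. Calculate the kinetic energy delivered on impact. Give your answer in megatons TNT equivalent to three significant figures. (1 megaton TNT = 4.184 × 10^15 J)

E ≈ 0.0375 Mt TNT

v = 12400 m/s.
Mass m = (π/6) ρ d³ = (π/6) × 7610 × (8)³ = 2.040 × 10^6 kg
E = ½ m v² = 0.5 × 2.040 × 10^6 × (12400)² = 1.568 × 10^14 J
   = 1.568 × 10^14 / 4.184×10^15 = 0.03748 Mt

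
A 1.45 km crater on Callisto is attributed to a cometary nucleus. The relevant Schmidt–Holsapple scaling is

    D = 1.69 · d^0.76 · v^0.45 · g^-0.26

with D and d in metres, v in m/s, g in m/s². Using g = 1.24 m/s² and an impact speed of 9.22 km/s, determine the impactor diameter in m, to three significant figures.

Rearranging for d: d = [D / (1.69 · 9220^0.45 · 1.24^-0.26)]^(1/0.76).
D = 1450 m.
9220^0.45 = 60.83
1.24^-0.26 = 0.9456
Denominator = 1.69 × 60.83 × 0.9456 = 97.21
D / 97.21 = 1450 / 97.21 = 14.92
d = 14.92^(1/0.76) = 14.92^1.3158 = 35.03 m

d ≈ 35.0 m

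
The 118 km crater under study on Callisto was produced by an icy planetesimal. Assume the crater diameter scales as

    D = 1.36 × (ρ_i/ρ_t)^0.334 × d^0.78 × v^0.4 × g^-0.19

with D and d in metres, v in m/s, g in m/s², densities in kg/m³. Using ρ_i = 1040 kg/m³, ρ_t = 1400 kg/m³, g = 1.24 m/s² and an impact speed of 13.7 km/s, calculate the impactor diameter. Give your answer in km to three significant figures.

Rearranging for d: d = [D / (1.36 · (1040/1400)^0.334 · 13700^0.4 · 1.24^-0.19)]^(1/0.78).
D = 118000 m.
(1040/1400)^0.334 = 0.9055
13700^0.4 = 45.15
1.24^-0.19 = 0.9600
Denominator = 1.36 × 0.9055 × 45.15 × 0.9600 = 53.38
D / 53.38 = 118000 / 53.38 = 2211
d = 2211^(1/0.78) = 2211^1.2821 = 19413 m

d ≈ 19.4 km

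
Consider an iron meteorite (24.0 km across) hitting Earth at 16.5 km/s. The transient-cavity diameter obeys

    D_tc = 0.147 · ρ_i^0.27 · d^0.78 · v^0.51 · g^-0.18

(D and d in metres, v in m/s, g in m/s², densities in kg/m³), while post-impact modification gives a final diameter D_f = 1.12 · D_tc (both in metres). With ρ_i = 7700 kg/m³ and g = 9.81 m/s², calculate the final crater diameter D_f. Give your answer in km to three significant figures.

D_f ≈ 452 km

In SI: d = 24000 m, v = 16500 m/s.
ρ_i^0.27 = 7700^0.27 = 11.20
d^0.78 = 24000^0.78 = 2610
v^0.51 = 16500^0.51 = 141.6
g^-0.18 = 9.81^-0.18 = 0.6630
D_tc = 0.147 × 11.20 × 2610 × 141.6 × 0.6630 = 4.034 × 10^5 m
D_f = 1.12 × 4.034 × 10^5 = 4.518 × 10^5 m
     = 451.8 km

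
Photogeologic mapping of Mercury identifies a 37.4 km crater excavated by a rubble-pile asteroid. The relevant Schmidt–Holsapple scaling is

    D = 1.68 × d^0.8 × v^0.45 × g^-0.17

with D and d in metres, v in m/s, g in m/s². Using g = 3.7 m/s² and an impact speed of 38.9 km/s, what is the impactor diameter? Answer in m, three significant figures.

d ≈ 940 m

Rearranging for d: d = [D / (1.68 · 38900^0.45 · 3.7^-0.17)]^(1/0.8).
D = 37400 m.
38900^0.45 = 116.3
3.7^-0.17 = 0.8006
Denominator = 1.68 × 116.3 × 0.8006 = 156.4
D / 156.4 = 37400 / 156.4 = 239.1
d = 239.1^(1/0.8) = 239.1^1.25 = 940.2 m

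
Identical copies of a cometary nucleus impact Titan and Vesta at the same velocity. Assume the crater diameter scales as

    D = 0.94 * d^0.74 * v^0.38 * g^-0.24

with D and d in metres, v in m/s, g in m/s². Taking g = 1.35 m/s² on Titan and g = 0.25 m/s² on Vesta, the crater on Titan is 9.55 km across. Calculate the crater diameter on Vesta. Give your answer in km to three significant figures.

All impactor-dependent factors cancel in the ratio, leaving D_Vesta/D_Titan = (g_Vesta/g_Titan)^-0.24.
(0.25/1.35)^-0.24 = 0.1852^-0.24 = 1.499
D_Vesta = 1.499 × 9.55 km = 14.3 km

D ≈ 14.3 km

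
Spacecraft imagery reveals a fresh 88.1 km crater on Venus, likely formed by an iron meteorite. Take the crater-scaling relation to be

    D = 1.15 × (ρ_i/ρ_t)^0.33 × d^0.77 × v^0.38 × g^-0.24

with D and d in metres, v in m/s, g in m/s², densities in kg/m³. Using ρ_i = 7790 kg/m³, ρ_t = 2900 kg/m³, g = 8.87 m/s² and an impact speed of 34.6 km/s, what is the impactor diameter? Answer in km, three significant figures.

d ≈ 16.4 km

Rearranging for d: d = [D / (1.15 · (7790/2900)^0.33 · 34600^0.38 · 8.87^-0.24)]^(1/0.77).
D = 88100 m.
(7790/2900)^0.33 = 1.386
34600^0.38 = 53.07
8.87^-0.24 = 0.5922
Denominator = 1.15 × 1.386 × 53.07 × 0.5922 = 50.09
D / 50.09 = 88100 / 50.09 = 1759
d = 1759^(1/0.77) = 1759^1.2987 = 16392 m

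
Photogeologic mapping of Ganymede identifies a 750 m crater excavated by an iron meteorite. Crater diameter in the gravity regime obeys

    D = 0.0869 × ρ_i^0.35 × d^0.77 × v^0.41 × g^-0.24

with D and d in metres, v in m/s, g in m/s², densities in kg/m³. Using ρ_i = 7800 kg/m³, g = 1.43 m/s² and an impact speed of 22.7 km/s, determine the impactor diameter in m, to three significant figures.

Rearranging for d: d = [D / (0.0869 · 7800^0.35 · 22700^0.41 · 1.43^-0.24)]^(1/0.77).
7800^0.35 = 23.03
22700^0.41 = 61.09
1.43^-0.24 = 0.9177
Denominator = 0.0869 × 23.03 × 61.09 × 0.9177 = 112.2
D / 112.2 = 750 / 112.2 = 6.684
d = 6.684^(1/0.77) = 6.684^1.2987 = 11.79 m

d ≈ 11.8 m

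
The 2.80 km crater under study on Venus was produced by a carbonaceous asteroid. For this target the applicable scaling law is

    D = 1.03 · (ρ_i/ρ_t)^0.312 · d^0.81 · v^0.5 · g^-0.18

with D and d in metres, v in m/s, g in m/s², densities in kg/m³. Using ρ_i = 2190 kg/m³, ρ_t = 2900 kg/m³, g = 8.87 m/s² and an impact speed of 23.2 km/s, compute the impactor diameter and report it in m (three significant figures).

d ≈ 63.5 m

Rearranging for d: d = [D / (1.03 · (2190/2900)^0.312 · 23200^0.5 · 8.87^-0.18)]^(1/0.81).
D = 2800 m.
(2190/2900)^0.312 = 0.9161
23200^0.5 = 152.3
8.87^-0.18 = 0.6751
Denominator = 1.03 × 0.9161 × 152.3 × 0.6751 = 97.02
D / 97.02 = 2800 / 97.02 = 28.86
d = 28.86^(1/0.81) = 28.86^1.2346 = 63.52 m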